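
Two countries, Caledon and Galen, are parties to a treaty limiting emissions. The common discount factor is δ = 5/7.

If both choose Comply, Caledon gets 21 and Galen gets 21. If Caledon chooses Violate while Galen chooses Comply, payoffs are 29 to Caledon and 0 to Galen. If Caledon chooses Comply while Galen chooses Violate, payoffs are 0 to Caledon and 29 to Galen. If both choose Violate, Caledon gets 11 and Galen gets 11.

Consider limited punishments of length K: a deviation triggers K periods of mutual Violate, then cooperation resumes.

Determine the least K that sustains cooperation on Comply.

2

IC: δ(1−δ^K)/(1−δ) ≥ (29−21)/(21−11) = 4/5.
With δ = 5/7: need 1 − δ^K ≥ 4/5·(1−5/7)/(5/7), i.e. δ^K ≤ 0.6800.
Since (5/7)^1 = 0.7143 and (5/7)^2 = 0.5102, the smallest such K is 2.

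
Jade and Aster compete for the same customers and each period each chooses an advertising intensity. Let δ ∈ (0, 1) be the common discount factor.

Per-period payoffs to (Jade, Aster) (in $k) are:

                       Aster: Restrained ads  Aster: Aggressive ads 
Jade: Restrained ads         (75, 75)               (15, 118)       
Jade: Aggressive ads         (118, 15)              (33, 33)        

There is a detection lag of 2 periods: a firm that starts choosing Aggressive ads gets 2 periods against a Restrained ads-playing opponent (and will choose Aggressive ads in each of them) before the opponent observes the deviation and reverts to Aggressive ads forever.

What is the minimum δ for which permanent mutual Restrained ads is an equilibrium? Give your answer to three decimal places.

0.711

Deviating for the 2 undetected periods gains 118−75 = 43 per period over cooperation, then loses 75−33 = 42 per period forever once punishment starts.
Gain: 43(1 + δ + … + δ^1); loss: 42·δ^2/(1−δ).
No profitable deviation ⇔ 43(1−δ^2) ≤ 42·δ^2, i.e. δ^2 ≥ 43/(43+42) = 43/85.
Hence δ ≥ (43/85)^(1/2) ≈ 0.711.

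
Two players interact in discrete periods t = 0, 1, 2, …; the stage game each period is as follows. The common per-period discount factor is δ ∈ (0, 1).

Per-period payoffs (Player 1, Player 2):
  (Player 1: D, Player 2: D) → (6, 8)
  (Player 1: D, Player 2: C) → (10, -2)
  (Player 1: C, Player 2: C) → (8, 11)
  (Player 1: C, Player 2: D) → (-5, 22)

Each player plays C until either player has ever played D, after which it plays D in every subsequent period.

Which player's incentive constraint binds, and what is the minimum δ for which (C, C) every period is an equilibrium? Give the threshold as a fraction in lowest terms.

For Player 1: deviation gain 10−8 = 2, per-period punishment loss 8−6 = 2. IC gives δ ≥ 2/4 = 1/2.
For Player 2: gain 11, loss 3 per period, so δ ≥ 11/14.
The tighter constraint is Player 2's, so cooperation needs δ ≥ 11/14.

Player 2; δ ≥ 11/14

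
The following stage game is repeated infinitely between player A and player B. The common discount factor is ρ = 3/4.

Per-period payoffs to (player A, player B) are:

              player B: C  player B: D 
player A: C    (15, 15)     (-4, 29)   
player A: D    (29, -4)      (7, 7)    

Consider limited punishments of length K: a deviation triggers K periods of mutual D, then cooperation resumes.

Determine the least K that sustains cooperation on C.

4

Need Σ_{k=1}^{K} ρ^k ≥ (29−15)/(15−7) = 1.7500 at ρ = 3/4.
At K = 3 the sum is 1.7344 < 1.7500; at K = 4 it is 2.0508 ≥ 1.7500.
So the minimum punishment length is K = 4.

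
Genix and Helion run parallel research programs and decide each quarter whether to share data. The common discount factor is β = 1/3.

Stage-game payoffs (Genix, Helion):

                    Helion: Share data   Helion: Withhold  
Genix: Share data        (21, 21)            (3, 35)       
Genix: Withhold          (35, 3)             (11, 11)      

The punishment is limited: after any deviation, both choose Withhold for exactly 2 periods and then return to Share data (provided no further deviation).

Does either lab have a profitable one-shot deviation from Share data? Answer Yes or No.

Comparing payoff streams over the 3 periods until play realigns: cooperate → 21(1+β+…+β^2); deviate → 35 + 11(β+…+β^2).
Cooperation is sustained iff (21−11)(β+…+β^2) ≥ 35−21.
β+…+β^2 = 1/3·(1−(1/3)^2)/(1−1/3) = 0.4444, and (35−21)/(21−11) = 1.4000.
0.4444 < 1.4000, so cooperation is not sustainable.

Yes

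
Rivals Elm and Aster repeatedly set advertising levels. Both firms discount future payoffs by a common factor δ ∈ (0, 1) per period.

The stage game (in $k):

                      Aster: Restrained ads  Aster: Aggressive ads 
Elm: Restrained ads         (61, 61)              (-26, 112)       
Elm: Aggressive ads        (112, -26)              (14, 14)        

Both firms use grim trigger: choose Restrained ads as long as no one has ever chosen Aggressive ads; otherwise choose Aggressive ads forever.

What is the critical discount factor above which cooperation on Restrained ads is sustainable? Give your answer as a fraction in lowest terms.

Cooperation forever yields 61 each period: 61/(1−δ).
Deviating yields 112 once, then 14 forever: 112 + 14δ/(1−δ).
No profitable deviation requires 61/(1−δ) ≥ 112 + 14δ/(1−δ).
Multiplying by (1−δ): 61 ≥ 112(1−δ) + 14δ = 112 − 98δ.
So 98δ ≥ 51, i.e. δ ≥ 51/98.

51/98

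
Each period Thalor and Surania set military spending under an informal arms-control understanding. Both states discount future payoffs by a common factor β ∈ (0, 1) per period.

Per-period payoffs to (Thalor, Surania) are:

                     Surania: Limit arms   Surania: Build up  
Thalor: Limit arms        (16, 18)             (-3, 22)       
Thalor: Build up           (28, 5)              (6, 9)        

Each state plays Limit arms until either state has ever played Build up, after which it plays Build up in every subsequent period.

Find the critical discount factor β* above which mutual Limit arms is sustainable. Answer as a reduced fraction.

6/11

Thalor: cooperation gives 16 each period; deviation gives 28 once then 6 forever.
  16/(1−β) ≥ 28 + 6β/(1−β) ⇒ β ≥ 12/22 = 6/11.
Surania: cooperation gives 18 each period; deviation gives 22 once then 9 forever.
  β ≥ 4/13.
Both must hold, so the binding constraint is Thalor's: β ≥ 6/11.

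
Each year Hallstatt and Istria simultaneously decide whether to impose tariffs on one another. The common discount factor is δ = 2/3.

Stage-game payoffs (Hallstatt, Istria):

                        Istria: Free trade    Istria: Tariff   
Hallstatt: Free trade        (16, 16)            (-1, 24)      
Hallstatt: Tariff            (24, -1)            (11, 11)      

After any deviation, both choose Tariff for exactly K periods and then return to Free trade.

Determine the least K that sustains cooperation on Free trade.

4

IC: δ(1−δ^K)/(1−δ) ≥ (24−16)/(16−11) = 8/5.
With δ = 2/3: need 1 − δ^K ≥ 8/5·(1−2/3)/(2/3), i.e. δ^K ≤ 0.2000.
Since (2/3)^3 = 0.2963 and (2/3)^4 = 0.1975, the smallest such K is 4.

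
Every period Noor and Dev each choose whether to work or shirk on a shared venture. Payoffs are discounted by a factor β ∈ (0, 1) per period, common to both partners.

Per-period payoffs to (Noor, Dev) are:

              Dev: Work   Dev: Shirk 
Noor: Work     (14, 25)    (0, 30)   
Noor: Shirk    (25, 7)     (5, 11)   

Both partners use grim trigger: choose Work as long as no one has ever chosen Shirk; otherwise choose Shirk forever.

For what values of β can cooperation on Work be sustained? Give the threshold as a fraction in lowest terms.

For Noor: deviation gain 25−14 = 11, per-period punishment loss 14−5 = 9. IC gives β ≥ 11/20.
For Dev: gain 5, loss 14 per period, so β ≥ 5/19.
The tighter constraint is Noor's, so cooperation needs β ≥ 11/20.

11/20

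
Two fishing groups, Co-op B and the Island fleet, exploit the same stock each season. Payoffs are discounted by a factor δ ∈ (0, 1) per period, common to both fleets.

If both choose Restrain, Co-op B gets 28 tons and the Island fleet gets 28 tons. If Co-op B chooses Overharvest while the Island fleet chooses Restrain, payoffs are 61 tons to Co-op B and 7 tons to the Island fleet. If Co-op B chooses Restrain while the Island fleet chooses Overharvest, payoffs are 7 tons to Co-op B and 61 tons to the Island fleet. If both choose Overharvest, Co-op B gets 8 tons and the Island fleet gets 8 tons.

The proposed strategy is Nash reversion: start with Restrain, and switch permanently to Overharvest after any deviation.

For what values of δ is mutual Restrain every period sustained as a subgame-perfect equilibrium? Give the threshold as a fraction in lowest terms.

28/(1−δ) ≥ 61 + 8δ/(1−δ)
28 ≥ 61 − 53δ
δ ≥ 33/53.

33/53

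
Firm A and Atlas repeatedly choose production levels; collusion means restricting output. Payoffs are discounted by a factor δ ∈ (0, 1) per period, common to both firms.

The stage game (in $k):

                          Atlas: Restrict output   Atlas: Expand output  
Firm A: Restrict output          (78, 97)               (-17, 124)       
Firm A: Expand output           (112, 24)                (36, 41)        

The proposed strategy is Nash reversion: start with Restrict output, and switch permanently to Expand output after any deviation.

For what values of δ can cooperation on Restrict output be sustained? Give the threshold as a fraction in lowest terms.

17/38

For Firm A: deviation gain 112−78 = 34, per-period punishment loss 78−36 = 42. IC gives δ ≥ 34/76 = 17/38.
For Atlas: gain 27, loss 56 per period, so δ ≥ 27/83.
The tighter constraint is Firm A's, so cooperation needs δ ≥ 17/38.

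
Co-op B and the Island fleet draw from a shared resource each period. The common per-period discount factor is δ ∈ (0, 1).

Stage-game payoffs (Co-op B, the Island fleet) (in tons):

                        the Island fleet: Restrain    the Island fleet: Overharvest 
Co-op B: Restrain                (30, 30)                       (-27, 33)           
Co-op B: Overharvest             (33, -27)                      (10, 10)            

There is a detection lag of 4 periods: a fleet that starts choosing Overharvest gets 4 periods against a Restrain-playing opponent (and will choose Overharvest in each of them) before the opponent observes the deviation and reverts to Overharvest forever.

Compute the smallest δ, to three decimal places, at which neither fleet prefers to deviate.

0.601

A deviator earns 33 for 4 periods, then 10 forever; cooperating earns 30 forever. Multiplying the IC by (1−δ):
30 ≥ 33(1−δ^4) + 10δ^4, so 23·δ^4 ≥ 3 and δ^4 ≥ 3/23.
δ ≥ (3/23)^(1/4) ≈ 0.601.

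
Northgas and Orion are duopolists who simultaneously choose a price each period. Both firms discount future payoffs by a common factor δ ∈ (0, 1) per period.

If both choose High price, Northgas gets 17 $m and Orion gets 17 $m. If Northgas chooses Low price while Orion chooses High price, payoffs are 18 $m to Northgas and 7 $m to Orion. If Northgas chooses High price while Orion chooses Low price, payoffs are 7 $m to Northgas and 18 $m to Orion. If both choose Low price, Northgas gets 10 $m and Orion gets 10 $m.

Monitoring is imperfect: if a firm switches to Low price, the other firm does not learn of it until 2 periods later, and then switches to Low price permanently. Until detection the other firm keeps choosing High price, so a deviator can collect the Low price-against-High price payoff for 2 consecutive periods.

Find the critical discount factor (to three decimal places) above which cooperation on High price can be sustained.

Deviating for the 2 undetected periods gains 18−17 = 1 per period over cooperation, then loses 17−10 = 7 per period forever once punishment starts.
Gain: 1(1 + δ + … + δ^1); loss: 7·δ^2/(1−δ).
No profitable deviation ⇔ 1(1−δ^2) ≤ 7·δ^2, i.e. δ^2 ≥ 1/(1+7) = 1/8.
Hence δ ≥ (1/8)^(1/2) ≈ 0.354.

0.354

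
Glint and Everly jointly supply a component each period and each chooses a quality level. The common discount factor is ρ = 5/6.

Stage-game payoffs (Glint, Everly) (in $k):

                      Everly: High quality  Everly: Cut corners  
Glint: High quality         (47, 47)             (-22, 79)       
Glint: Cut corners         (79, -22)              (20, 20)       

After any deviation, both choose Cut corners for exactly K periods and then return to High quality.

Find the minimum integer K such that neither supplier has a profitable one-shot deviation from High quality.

No profitable deviation requires (47−20)(ρ+…+ρ^K) ≥ 79−47, i.e. ρ+…+ρ^K ≥ 32/27 ≈ 1.1852.
With ρ = 5/6, the partial sums are K=1: 0.8333, K=2: 1.5278.
K = 2 is the first length at which the sum reaches 1.1852.

2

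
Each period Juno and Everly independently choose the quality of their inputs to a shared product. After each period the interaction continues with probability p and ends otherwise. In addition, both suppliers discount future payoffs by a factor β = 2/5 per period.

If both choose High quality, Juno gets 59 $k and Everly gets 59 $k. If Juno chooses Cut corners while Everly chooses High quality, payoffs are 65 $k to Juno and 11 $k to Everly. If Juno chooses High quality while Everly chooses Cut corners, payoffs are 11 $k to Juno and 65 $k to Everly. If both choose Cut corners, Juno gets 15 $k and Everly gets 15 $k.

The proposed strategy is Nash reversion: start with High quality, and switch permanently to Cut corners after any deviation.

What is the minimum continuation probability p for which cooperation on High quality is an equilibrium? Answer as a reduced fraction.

3/10

With continuation probability p and discount β, the effective per-period discount factor is βp.
Grim-trigger IC: βp ≥ (65−59)/(65−15) = 3/25.
So p ≥ (3/25)/(2/5) = 3/10.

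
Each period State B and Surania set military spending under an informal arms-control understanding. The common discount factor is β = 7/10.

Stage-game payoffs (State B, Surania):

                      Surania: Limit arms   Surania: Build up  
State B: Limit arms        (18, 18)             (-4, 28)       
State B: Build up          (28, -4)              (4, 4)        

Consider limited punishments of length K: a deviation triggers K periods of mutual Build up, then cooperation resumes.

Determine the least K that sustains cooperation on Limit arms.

Need Σ_{k=1}^{K} β^k ≥ (28−18)/(18−4) = 0.7143 at β = 7/10.
At K = 1 the sum is 0.7000 < 0.7143; at K = 2 it is 1.1900 ≥ 0.7143.
So the minimum punishment length is K = 2.

2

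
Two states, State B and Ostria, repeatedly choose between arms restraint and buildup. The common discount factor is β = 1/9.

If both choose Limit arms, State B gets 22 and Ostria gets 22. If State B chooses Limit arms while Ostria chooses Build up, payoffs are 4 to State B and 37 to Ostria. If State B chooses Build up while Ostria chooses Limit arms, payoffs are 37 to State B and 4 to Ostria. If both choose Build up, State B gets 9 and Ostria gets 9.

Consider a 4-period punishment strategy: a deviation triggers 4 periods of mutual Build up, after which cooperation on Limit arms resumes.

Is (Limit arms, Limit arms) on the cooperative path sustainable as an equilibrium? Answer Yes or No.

No

Comparing payoff streams over the 5 periods until play realigns: cooperate → 22(1+β+…+β^4); deviate → 37 + 9(β+…+β^4).
Cooperation is sustained iff (22−9)(β+…+β^4) ≥ 37−22.
β+…+β^4 = 1/9·(1−(1/9)^4)/(1−1/9) = 0.1250, and (37−22)/(22−9) = 1.1538.
0.1250 < 1.1538, so cooperation is not sustainable.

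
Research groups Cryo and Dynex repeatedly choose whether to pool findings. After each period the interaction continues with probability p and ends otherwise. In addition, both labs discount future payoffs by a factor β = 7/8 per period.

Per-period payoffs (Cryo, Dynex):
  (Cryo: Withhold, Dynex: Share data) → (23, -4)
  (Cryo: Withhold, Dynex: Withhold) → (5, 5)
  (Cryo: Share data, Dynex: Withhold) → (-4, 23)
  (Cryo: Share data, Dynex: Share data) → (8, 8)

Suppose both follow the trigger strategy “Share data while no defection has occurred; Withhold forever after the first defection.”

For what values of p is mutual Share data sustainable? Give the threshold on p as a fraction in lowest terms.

With continuation probability p and discount β, the effective per-period discount factor is βp.
Grim-trigger IC: βp ≥ (23−8)/(23−5) = 5/6.
So p ≥ (5/6)/(7/8) = 20/21.

20/21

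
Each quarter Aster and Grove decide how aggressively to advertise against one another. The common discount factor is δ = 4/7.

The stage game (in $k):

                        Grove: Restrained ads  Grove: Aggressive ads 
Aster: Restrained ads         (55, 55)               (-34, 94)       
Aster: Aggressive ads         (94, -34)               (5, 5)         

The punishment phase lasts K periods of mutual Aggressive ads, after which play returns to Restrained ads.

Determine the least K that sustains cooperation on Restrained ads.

No profitable deviation requires (55−5)(δ+…+δ^K) ≥ 94−55, i.e. δ+…+δ^K ≥ 39/50 ≈ 0.7800.
With δ = 4/7, the partial sums are K=1: 0.5714, K=2: 0.8980.
K = 2 is the first length at which the sum reaches 0.7800.

2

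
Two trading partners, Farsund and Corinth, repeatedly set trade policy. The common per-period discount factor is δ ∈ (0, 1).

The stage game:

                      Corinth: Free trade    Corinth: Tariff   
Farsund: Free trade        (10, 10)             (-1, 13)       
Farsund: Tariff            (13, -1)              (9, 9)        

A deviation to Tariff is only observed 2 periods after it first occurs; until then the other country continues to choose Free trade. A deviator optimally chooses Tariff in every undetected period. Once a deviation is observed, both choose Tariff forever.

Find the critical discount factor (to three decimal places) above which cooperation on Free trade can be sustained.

A deviator earns 13 for 2 periods, then 9 forever; cooperating earns 10 forever. Multiplying the IC by (1−δ):
10 ≥ 13(1−δ^2) + 9δ^2, so 4·δ^2 ≥ 3 and δ^2 ≥ 3/4.
δ ≥ (3/4)^(1/2) ≈ 0.866.

0.866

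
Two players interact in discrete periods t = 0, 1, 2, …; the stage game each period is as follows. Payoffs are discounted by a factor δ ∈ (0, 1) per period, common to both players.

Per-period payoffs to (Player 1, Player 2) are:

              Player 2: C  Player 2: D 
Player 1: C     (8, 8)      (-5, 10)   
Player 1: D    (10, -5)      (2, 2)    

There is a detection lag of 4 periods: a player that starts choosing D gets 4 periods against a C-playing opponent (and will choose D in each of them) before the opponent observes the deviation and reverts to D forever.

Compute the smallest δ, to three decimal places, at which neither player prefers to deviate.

The best deviation is to choose D for all 4 undetected periods, earning 10 each, then 2 forever once detected.
Deviation value: 10(1−δ^4)/(1−δ) + 2δ^4/(1−δ); cooperation value: 8/(1−δ).
IC: 8 ≥ 10(1−δ^4) + 2δ^4 = 10 − 8δ^4.
So δ^4 ≥ 2/8 = 1/4, giving δ ≥ (1/4)^(1/4) ≈ 0.707.

0.707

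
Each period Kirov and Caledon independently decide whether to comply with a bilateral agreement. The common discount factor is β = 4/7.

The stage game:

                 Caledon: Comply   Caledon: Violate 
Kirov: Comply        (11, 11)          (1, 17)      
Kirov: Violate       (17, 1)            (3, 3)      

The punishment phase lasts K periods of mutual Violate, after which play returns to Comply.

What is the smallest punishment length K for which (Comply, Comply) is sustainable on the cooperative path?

No profitable deviation requires (11−3)(β+…+β^K) ≥ 17−11, i.e. β+…+β^K ≥ 3/4 ≈ 0.7500.
With β = 4/7, the partial sums are K=1: 0.5714, K=2: 0.8980.
K = 2 is the first length at which the sum reaches 0.7500.

2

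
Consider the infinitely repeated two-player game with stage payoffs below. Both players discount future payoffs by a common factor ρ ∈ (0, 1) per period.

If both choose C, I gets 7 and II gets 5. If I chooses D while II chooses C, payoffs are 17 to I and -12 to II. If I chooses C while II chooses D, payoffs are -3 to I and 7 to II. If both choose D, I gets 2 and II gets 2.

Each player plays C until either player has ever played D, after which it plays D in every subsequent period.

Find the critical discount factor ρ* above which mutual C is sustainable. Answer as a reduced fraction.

For I: deviation gain 17−7 = 10, per-period punishment loss 7−2 = 5. IC gives ρ ≥ 10/15 = 2/3.
For II: gain 2, loss 3 per period, so ρ ≥ 2/5.
The tighter constraint is I's, so cooperation needs ρ ≥ 2/3.

2/3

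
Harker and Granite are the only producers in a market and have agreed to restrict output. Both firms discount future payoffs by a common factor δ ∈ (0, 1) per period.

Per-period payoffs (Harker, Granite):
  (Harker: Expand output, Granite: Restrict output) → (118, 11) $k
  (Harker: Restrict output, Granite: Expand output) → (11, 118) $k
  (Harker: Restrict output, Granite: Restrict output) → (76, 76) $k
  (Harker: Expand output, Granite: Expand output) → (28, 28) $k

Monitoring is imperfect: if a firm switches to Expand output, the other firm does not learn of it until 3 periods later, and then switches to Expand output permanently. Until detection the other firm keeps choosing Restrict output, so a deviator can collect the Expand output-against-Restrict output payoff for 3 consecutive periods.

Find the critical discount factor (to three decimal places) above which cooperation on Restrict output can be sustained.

0.776

A deviator earns 118 for 3 periods, then 28 forever; cooperating earns 76 forever. Multiplying the IC by (1−δ):
76 ≥ 118(1−δ^3) + 28δ^3, so 90·δ^3 ≥ 42 and δ^3 ≥ 7/15.
δ ≥ (7/15)^(1/3) ≈ 0.776.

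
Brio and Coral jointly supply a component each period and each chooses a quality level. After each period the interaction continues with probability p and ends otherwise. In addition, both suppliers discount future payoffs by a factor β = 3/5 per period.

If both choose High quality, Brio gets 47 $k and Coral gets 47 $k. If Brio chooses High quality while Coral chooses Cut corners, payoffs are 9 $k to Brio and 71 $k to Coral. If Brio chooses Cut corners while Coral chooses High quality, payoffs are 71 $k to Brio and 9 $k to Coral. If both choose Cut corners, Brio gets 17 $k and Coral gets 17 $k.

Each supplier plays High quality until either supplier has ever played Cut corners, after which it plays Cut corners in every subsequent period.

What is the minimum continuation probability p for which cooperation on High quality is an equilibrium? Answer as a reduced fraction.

20/27

With continuation probability p and discount β, the effective per-period discount factor is βp.
Grim-trigger IC: βp ≥ (71−47)/(71−17) = 4/9.
So p ≥ (4/9)/(3/5) = 20/27.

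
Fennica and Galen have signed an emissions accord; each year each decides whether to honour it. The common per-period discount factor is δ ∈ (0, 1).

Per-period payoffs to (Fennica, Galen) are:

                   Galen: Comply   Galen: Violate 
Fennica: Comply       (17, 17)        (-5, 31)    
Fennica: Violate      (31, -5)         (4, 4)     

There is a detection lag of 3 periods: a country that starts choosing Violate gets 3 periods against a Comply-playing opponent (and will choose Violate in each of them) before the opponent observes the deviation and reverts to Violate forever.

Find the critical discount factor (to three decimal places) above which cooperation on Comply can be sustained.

The best deviation is to choose Violate for all 3 undetected periods, earning 31 each, then 4 forever once detected.
Deviation value: 31(1−δ^3)/(1−δ) + 4δ^3/(1−δ); cooperation value: 17/(1−δ).
IC: 17 ≥ 31(1−δ^3) + 4δ^3 = 31 − 27δ^3.
So δ^3 ≥ 14/27, giving δ ≥ (14/27)^(1/3) ≈ 0.803.

0.803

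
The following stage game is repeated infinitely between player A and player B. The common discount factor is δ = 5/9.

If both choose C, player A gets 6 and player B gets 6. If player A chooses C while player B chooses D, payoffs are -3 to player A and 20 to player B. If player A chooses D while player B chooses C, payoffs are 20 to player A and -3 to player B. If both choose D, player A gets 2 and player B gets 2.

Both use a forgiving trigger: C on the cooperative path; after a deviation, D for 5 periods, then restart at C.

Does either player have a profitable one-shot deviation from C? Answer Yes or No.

IC: δ+…+δ^5 ≥ (20−6)/(6−2) = 7/2.
At δ = 5/9: partial sum = 1.1838 < 3.5000. Cooperation not sustainable.

Yes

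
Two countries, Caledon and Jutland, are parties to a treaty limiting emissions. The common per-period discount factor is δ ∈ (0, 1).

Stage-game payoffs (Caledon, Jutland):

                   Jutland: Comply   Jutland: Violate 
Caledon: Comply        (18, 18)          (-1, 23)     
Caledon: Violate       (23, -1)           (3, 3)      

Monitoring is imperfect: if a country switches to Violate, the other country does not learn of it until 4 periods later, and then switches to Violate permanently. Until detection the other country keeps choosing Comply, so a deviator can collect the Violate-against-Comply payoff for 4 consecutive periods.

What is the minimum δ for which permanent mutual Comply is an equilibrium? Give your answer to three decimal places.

0.707

Deviating for the 4 undetected periods gains 23−18 = 5 per period over cooperation, then loses 18−3 = 15 per period forever once punishment starts.
Gain: 5(1 + δ + … + δ^3); loss: 15·δ^4/(1−δ).
No profitable deviation ⇔ 5(1−δ^4) ≤ 15·δ^4, i.e. δ^4 ≥ 5/(5+15) = 1/4.
Hence δ ≥ (1/4)^(1/4) ≈ 0.707.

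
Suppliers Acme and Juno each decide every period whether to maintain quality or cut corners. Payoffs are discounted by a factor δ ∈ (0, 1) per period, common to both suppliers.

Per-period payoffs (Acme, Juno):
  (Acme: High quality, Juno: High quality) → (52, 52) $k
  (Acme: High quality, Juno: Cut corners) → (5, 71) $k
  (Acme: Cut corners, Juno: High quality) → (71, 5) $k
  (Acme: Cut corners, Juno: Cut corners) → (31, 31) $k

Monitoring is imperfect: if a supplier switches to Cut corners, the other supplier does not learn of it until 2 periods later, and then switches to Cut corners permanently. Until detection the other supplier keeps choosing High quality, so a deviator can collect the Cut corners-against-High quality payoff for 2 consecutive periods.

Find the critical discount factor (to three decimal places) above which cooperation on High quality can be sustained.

Deviating for the 2 undetected periods gains 71−52 = 19 per period over cooperation, then loses 52−31 = 21 per period forever once punishment starts.
Gain: 19(1 + δ + … + δ^1); loss: 21·δ^2/(1−δ).
No profitable deviation ⇔ 19(1−δ^2) ≤ 21·δ^2, i.e. δ^2 ≥ 19/(19+21) = 19/40.
Hence δ ≥ (19/40)^(1/2) ≈ 0.689.

0.689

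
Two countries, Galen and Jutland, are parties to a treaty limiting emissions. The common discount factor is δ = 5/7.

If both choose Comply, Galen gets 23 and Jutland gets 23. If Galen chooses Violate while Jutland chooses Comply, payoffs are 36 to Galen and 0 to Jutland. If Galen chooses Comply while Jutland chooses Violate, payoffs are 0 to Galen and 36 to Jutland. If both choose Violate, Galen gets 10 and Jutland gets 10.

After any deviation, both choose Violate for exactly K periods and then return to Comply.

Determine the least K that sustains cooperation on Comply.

Need Σ_{k=1}^{K} δ^k ≥ (36−23)/(23−10) = 1.0000 at δ = 5/7.
At K = 1 the sum is 0.7143 < 1.0000; at K = 2 it is 1.2245 ≥ 1.0000.
So the minimum punishment length is K = 2.

2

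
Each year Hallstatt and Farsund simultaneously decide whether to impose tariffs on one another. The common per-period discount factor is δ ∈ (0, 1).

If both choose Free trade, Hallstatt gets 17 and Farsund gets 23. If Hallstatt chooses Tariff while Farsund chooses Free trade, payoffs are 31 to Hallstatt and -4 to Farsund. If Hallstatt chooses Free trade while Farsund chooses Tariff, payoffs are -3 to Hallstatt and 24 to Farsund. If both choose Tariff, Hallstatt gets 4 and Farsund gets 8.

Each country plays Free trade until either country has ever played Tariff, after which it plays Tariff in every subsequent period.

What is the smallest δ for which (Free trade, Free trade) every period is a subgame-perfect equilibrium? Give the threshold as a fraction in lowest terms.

Hallstatt's threshold: (31−17)/(31−4) = 14/27.
Farsund's threshold: (24−23)/(24−8) = 1/16.
14/27 > 1/16, so Hallstatt binds and δ* = 14/27.

14/27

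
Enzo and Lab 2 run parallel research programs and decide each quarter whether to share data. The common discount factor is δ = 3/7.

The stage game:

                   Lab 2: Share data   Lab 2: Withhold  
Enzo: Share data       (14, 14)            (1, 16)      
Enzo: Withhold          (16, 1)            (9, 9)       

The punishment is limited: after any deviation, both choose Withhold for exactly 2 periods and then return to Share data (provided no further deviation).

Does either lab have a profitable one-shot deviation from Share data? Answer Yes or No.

Comparing payoff streams over the 3 periods until play realigns: cooperate → 14(1+δ+…+δ^2); deviate → 16 + 9(δ+…+δ^2).
Cooperation is sustained iff (14−9)(δ+…+δ^2) ≥ 16−14.
δ+…+δ^2 = 3/7·(1−(3/7)^2)/(1−3/7) = 0.6122, and (16−14)/(14−9) = 0.4000.
0.6122 ≥ 0.4000, so cooperation is sustainable.

No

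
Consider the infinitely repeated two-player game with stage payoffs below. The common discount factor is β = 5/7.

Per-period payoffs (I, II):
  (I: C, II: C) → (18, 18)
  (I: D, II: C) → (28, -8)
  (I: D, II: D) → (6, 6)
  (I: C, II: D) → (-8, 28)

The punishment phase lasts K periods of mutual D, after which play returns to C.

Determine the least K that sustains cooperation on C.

2

No profitable deviation requires (18−6)(β+…+β^K) ≥ 28−18, i.e. β+…+β^K ≥ 5/6 ≈ 0.8333.
With β = 5/7, the partial sums are K=1: 0.7143, K=2: 1.2245.
K = 2 is the first length at which the sum reaches 0.8333.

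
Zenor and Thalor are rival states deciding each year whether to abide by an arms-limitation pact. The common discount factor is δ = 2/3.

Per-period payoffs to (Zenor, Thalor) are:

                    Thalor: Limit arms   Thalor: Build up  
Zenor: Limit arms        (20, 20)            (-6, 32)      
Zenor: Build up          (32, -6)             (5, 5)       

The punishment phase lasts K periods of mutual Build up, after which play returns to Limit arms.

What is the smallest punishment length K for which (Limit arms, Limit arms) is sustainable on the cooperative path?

2

IC: δ(1−δ^K)/(1−δ) ≥ (32−20)/(20−5) = 4/5.
With δ = 2/3: need 1 − δ^K ≥ 4/5·(1−2/3)/(2/3), i.e. δ^K ≤ 0.6000.
Since (2/3)^1 = 0.6667 and (2/3)^2 = 0.4444, the smallest such K is 2.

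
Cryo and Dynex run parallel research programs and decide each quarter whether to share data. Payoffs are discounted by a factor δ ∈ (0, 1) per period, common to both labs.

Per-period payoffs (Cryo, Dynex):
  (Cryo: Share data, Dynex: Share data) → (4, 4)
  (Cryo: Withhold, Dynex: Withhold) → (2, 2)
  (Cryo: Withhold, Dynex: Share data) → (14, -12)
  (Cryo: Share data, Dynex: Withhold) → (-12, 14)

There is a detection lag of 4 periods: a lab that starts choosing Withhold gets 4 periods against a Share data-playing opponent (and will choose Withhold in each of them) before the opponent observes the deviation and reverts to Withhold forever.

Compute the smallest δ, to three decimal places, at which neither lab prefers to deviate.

The best deviation is to choose Withhold for all 4 undetected periods, earning 14 each, then 2 forever once detected.
Deviation value: 14(1−δ^4)/(1−δ) + 2δ^4/(1−δ); cooperation value: 4/(1−δ).
IC: 4 ≥ 14(1−δ^4) + 2δ^4 = 14 − 12δ^4.
So δ^4 ≥ 10/12 = 5/6, giving δ ≥ (5/6)^(1/4) ≈ 0.955.

0.955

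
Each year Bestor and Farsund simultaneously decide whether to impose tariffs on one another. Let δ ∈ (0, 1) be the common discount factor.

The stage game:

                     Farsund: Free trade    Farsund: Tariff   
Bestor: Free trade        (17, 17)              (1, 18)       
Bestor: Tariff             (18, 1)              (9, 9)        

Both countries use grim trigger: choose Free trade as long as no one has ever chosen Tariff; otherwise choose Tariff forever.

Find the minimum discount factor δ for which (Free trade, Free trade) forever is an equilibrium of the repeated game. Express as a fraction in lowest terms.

1/9

17/(1−δ) ≥ 18 + 9δ/(1−δ)
17 ≥ 18 − 9δ
δ ≥ 1/9.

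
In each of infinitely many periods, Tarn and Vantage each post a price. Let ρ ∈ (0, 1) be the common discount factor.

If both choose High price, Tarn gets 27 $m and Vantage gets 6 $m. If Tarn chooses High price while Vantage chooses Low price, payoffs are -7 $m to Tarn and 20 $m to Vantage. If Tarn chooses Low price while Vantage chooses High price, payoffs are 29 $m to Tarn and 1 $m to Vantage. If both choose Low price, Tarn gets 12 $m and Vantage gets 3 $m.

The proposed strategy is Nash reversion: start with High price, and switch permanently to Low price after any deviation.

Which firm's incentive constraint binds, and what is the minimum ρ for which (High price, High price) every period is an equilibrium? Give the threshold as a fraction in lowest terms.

For Tarn: deviation gain 29−27 = 2, per-period punishment loss 27−12 = 15. IC gives ρ ≥ 2/17.
For Vantage: gain 14, loss 3 per period, so ρ ≥ 14/17.
The tighter constraint is Vantage's, so cooperation needs ρ ≥ 14/17.

Vantage; ρ ≥ 14/17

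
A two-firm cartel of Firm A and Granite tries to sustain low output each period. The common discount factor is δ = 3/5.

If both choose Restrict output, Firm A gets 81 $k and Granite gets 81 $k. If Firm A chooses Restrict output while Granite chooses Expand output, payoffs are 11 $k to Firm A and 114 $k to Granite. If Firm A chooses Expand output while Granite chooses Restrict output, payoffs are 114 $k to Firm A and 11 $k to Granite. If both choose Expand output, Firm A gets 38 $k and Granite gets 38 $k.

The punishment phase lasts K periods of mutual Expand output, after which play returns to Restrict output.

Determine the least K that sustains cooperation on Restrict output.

No profitable deviation requires (81−38)(δ+…+δ^K) ≥ 114−81, i.e. δ+…+δ^K ≥ 33/43 ≈ 0.7674.
With δ = 3/5, the partial sums are K=1: 0.6000, K=2: 0.9600.
K = 2 is the first length at which the sum reaches 0.7674.

2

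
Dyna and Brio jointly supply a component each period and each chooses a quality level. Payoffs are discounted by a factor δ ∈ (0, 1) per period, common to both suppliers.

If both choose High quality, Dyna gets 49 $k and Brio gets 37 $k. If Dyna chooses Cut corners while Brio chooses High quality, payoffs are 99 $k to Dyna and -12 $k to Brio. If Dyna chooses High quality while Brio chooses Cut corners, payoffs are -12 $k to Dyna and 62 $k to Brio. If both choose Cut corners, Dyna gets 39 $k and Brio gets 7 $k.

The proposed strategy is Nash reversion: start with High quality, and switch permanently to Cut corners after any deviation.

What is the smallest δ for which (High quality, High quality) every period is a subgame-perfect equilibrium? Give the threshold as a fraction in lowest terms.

5/6

Dyna: cooperation gives 49 each period; deviation gives 99 once then 39 forever.
  49/(1−δ) ≥ 99 + 39δ/(1−δ) ⇒ δ ≥ 50/60 = 5/6.
Brio: cooperation gives 37 each period; deviation gives 62 once then 7 forever.
  δ ≥ 25/55 = 5/11.
Both must hold, so the binding constraint is Dyna's: δ ≥ 5/6.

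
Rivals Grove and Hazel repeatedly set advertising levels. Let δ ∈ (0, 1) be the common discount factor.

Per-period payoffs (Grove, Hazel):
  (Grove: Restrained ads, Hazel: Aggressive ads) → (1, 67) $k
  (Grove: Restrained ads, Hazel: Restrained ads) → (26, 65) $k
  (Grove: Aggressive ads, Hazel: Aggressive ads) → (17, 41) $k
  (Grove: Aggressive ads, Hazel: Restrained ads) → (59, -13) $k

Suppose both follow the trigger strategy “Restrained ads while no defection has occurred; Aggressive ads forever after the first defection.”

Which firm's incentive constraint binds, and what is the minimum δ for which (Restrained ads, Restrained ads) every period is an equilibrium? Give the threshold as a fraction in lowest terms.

Grove: cooperation gives 26 each period; deviation gives 59 once then 17 forever.
  26/(1−δ) ≥ 59 + 17δ/(1−δ) ⇒ δ ≥ 33/42 = 11/14.
Hazel: cooperation gives 65 each period; deviation gives 67 once then 41 forever.
  δ ≥ 2/26 = 1/13.
Both must hold, so the binding constraint is Grove's: δ ≥ 11/14.

Grove; δ ≥ 11/14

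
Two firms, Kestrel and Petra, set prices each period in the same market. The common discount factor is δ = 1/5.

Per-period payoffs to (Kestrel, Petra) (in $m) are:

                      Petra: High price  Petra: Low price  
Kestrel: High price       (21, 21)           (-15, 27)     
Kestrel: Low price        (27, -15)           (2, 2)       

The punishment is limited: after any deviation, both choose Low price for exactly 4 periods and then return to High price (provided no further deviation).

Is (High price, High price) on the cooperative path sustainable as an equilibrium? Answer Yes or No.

A one-shot deviation gives 27 now, then 2 for 4 periods, then back to 21.
Gain from deviating: (27−21) today; loss: (21−2) in each of the next 4 periods.
No-deviation condition: (21−2)(δ+…+δ^4) ≥ 27−21, i.e. δ+…+δ^4 ≥ 6/19.
At δ = 1/5: δ+…+δ^4 = 0.2496 < 0.3158.
So cooperation is not sustainable.

No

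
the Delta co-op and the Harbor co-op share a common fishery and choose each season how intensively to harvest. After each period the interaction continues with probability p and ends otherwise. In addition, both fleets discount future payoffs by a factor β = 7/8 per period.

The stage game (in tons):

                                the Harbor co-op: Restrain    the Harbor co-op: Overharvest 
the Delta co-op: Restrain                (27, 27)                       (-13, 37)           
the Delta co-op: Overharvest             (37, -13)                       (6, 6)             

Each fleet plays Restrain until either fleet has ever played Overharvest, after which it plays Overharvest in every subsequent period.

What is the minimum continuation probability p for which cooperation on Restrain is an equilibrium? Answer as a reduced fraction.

With continuation probability p and discount β, the effective per-period discount factor is βp.
Grim-trigger IC: βp ≥ (37−27)/(37−6) = 10/31.
So p ≥ (10/31)/(7/8) = 80/217.

80/217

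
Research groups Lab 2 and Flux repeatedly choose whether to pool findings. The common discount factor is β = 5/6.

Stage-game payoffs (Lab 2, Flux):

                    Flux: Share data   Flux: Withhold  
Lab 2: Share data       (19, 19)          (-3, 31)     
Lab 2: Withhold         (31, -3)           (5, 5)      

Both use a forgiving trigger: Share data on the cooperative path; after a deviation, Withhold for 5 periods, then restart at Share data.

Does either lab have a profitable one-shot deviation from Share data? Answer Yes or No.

IC: β+…+β^5 ≥ (31−19)/(19−5) = 6/7.
At β = 5/6: partial sum = 2.9906 ≥ 0.8571. Cooperation sustainable.

No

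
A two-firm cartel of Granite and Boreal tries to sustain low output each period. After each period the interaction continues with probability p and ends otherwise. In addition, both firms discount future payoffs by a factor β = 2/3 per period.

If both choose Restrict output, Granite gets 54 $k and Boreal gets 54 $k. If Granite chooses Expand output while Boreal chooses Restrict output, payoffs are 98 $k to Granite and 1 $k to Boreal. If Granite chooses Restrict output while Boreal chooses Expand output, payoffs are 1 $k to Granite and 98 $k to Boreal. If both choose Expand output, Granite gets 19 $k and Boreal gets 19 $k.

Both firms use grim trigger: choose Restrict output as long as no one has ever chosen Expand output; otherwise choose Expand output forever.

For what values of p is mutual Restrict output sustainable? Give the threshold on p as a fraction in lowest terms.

Expected continuation weight on next period's payoff is β·p = 2/3·p, which plays the role of the discount factor.
Cooperation requires 2/3·p ≥ (98−54)/(98−19) = 44/79, hence p ≥ 66/79.

66/79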